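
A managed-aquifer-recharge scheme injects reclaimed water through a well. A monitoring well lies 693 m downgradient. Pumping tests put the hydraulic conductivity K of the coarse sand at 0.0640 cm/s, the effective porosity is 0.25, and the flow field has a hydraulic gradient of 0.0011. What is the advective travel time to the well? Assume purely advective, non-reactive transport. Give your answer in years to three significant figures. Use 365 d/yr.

K = 0.0640 cm/s × 864 = 55.30 m/d
q = Ki = 55.30 × 0.0011 = 0.06083 m/d
Seepage velocity v = q / n = 0.06083 / 0.25 = 0.2433 m/d
t = L / v = 693 / 0.2433 = 2848 d
   = 2848 / 365 = 7.80 yr

7.80 years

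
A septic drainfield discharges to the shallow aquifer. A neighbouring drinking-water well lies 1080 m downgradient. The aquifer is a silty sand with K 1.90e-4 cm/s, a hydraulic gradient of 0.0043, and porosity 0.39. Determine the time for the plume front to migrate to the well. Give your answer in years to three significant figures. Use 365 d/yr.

K = 1.90e-4 cm/s × 864 = 0.1642 m/d
Darcy flux q = K·i = 0.1642 × 0.0043 = 7.059e-4 m/d
v_s = q/n_e = 7.059e-4/0.39 = 0.001810 m/d
t = L / v = 1080 / 0.001810 = 596700 d
   = 596700 / 365 = 1630 yr

1630 years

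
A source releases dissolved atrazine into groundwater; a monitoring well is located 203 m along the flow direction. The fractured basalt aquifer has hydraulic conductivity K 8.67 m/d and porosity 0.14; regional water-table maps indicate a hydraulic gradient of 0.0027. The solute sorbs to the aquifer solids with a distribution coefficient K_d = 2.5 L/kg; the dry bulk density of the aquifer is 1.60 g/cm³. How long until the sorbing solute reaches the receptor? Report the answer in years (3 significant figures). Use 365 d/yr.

98.4 years

q = Ki = 8.67 × 0.0027 = 0.02341 m/d
v = Ki/n = 8.67·0.0027/0.14 = 0.1672 m/d
Retardation R = 1 + ρ_b·K_d/n = 1 + 1.60×2.5/0.14 = 29.57
Contaminant velocity v_c = v/R = 0.1672/29.57 = 0.005654 m/d
t = L/v_c = 203/0.005654 = 35900 d
   = 35900/365 = 98.4 yr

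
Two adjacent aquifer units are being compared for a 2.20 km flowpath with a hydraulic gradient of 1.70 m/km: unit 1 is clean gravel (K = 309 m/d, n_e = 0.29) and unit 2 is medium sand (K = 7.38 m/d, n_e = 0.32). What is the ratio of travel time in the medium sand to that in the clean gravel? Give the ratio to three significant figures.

46.2

Unit 1 (clean gravel): v = 309×0.0017/0.29 = 1.811 m/d, t = 2200/1.811 = 1215 d
Unit 2 (medium sand): v = 7.38×0.0017/0.32 = 0.03921 m/d, t = 2200/0.03921 = 56110 d
t(medium sand) / t(clean gravel) = 56110/1215 = 46.2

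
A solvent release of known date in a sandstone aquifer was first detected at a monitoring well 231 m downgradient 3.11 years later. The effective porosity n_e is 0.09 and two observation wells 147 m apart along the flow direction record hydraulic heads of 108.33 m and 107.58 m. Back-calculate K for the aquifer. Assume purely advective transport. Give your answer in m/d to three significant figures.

3.59 m/d

Hydraulic gradient i = (108.33 − 107.58) / 147 = 0.75 / 147 = 0.005102
t = 3.11 years = 1135 d
v = L / t = 231 / 1135 = 0.2035 m/d
K = v · n / i = 0.2035 × 0.09 / 0.005102 = 3.59 m/d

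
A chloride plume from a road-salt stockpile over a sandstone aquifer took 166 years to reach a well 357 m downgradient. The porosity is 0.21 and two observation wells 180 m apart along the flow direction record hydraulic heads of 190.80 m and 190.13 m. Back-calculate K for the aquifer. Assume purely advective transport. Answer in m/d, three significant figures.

Hydraulic gradient i = (190.80 − 190.13) / 180 = 0.67 / 180 = 0.003722
t = 166 years = 60590 d
v = L / t = 357 / 60590 = 0.005892 m/d
K = v · n / i = 0.005892 × 0.21 / 0.003722 = 0.332 m/d

0.332 m/d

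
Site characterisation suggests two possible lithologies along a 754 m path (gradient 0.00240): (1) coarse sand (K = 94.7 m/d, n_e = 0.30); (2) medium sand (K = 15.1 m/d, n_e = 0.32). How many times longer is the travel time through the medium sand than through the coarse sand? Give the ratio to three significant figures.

Unit 1 (coarse sand): v = 94.7×0.0024/0.30 = 0.7576 m/d, t = 754/0.7576 = 995.2 d
Unit 2 (medium sand): v = 15.1×0.0024/0.32 = 0.1132 m/d, t = 754/0.1132 = 6658 d
t(medium sand) / t(coarse sand) = 6658/995.2 = 6.69

6.69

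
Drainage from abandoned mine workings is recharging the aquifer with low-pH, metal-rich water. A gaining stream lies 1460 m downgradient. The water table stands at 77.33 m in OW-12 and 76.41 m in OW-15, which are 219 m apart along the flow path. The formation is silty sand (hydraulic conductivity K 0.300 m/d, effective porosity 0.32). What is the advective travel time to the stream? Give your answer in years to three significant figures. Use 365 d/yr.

1020 years

Hydraulic gradient i = (77.33 − 76.41) / 219 = 0.92 / 219 = 0.004201
q = Ki = 0.300 × 0.004201 = 0.001260 m/d
Average linear velocity = 0.001260 / 0.32 = 0.003938 m/d
t = L / v = 1460 / 0.003938 = 370700 d
   = 370700 / 365 = 1020 yr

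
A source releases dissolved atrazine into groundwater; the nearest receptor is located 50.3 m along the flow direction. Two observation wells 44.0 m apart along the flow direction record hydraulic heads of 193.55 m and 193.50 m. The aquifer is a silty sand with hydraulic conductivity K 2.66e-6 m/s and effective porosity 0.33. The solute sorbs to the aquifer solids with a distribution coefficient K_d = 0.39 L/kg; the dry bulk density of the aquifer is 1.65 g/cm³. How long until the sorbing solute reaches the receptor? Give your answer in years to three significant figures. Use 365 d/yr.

Hydraulic gradient i = (193.55 − 193.50) / 44.0 = 0.05 / 44.0 = 0.001136
K = 2.66e-6 m/s × 86400 s/d = 0.2298 m/d
Specific discharge q = 0.2298 × 0.001136 = 2.612e-4 m/d
Average linear velocity = 2.612e-4 / 0.33 = 7.914e-4 m/d
Retardation R = 1 + ρ_b·K_d/n = 1 + 1.65×0.39/0.33 = 2.950
Contaminant velocity v_c = v/R = 7.914e-4/2.950 = 2.683e-4 m/d
t = L/v_c = 50.3/2.683e-4 = 187500 d
   = 187500/365 = 514 yr

514 years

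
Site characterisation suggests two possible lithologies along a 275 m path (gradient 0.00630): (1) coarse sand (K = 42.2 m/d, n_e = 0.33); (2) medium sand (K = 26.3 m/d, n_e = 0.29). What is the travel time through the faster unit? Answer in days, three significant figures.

Unit 1 (coarse sand): v = 42.2×0.0063/0.33 = 0.8056 m/d, t = 275/0.8056 = 341.3 d
Unit 2 (medium sand): v = 26.3×0.0063/0.29 = 0.5713 m/d, t = 275/0.5713 = 481.3 d
Faster unit: t = 341 d

341 days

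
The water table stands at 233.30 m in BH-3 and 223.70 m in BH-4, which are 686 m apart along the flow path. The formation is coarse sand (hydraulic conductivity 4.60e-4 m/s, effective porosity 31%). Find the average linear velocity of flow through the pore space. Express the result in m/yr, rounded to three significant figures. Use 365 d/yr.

655 m/yr

Hydraulic gradient i = (233.30 − 223.70) / 686 = 9.60 / 686 = 0.01399
K = 4.60e-4 m/s × 86400 s/d = 39.74 m/d
q = Ki = 39.74 × 0.01399 = 0.5562 m/d
Seepage velocity v = q / n = 0.5562 / 0.31 = 1.794 m/d
   = 1.794 × 365 = 655 m/yr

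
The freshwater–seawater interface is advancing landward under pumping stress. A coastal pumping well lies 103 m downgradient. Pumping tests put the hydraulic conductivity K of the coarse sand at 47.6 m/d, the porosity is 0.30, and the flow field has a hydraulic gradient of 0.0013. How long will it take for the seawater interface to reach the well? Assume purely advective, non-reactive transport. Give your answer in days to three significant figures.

499 days

q = Ki = 47.6 × 0.0013 = 0.06188 m/d
Average linear velocity = 0.06188 / 0.30 = 0.2063 m/d
t = L / v = 103 / 0.2063 = 499.4 d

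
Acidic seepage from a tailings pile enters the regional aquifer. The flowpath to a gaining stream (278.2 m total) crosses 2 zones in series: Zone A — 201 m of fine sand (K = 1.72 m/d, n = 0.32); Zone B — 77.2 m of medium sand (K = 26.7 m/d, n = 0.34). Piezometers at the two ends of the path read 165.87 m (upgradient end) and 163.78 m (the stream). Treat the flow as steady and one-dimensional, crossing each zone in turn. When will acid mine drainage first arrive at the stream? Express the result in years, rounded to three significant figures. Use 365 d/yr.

14.2 years

Total head drop ΔH = 165.87 − 163.78 = 2.09 m
Steady 1-D flow in series ⇒ the Darcy flux q is identical in every zone and the zone head losses add (resistances L/K in series).
Σ(L/K) = 201/1.72 + 77.2/26.7 = 116.9 + 2.891 = 119.8 d
q = ΔH / Σ(L/K) = 2.09 / 119.8 = 0.01745 m/d (same in every zone)
Zone A: v = q/n = 0.01745/0.32 = 0.05454 m/d → t_A = 201/0.05454 = 3685 d
Zone B: v = q/n = 0.01745/0.34 = 0.05133 m/d → t_B = 77.2/0.05133 = 1504 d
Total t = 3685 + 1504 = 5189 d
   = 5189 / 365 = 14.2 yr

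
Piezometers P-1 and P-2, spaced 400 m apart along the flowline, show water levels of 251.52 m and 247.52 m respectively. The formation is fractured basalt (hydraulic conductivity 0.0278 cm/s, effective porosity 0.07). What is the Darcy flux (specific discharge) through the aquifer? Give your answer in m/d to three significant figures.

0.240 m/d

Hydraulic gradient i = (251.52 − 247.52) / 400 = 4.00 / 400 = 0.01000
K = 0.0278 cm/s × 864 = 24.02 m/d
Darcy flux q = K·i = 24.02 × 0.01000 = 0.2402 m/d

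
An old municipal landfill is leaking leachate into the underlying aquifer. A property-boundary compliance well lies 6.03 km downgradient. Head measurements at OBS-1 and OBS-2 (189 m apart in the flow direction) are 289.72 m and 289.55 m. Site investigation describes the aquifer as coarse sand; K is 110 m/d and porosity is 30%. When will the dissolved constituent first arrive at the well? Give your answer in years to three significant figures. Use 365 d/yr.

50.1 years

Hydraulic gradient i = (289.72 − 289.55) / 189 = 0.17 / 189 = 8.995e-4
Specific discharge q = 110 × 8.995e-4 = 0.09894 m/d
Seepage velocity v = q / n = 0.09894 / 0.30 = 0.3298 m/d
L = 6.03 km = 6030 m
t = L / v = 6030 / 0.3298 = 18280 d
   = 18280 / 365 = 50.1 yr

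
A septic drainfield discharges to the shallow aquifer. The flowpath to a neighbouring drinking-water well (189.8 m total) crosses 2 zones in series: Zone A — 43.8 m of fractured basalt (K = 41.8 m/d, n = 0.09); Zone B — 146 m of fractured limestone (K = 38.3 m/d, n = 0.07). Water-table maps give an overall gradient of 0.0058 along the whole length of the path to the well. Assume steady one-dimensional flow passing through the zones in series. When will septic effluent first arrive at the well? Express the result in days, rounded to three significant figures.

62.5 days

Continuity: the same q passes through each zone, so ΔH = q·Σ(L_j/K_j) — the zones act as resistances in series.
Σ(L/K) = 43.8/41.8 + 146/38.3 = 1.048 + 3.812 = 4.860 d
K_eq = L_total / Σ(L/K) = 189.8 / 4.860 = 39.05 m/d
q = K_eq · i = 39.05 × 0.0058 = 0.2265 m/d (same in every zone)
Zone A: v = q/n = 0.2265/0.09 = 2.517 m/d → t_A = 43.8/2.517 = 17.40 d
Zone B: v = q/n = 0.2265/0.07 = 3.236 m/d → t_B = 146/3.236 = 45.12 d
Total t = 17.40 + 45.12 = 62.52 d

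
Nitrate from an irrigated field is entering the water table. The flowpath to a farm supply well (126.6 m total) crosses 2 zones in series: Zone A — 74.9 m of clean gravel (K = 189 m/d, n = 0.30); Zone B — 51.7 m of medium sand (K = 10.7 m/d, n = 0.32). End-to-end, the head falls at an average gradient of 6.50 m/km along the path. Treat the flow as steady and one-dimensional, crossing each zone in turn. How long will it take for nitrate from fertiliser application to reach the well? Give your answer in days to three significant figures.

248 days

Continuity: the same q passes through each zone, so ΔH = q·Σ(L_j/K_j) — the zones act as resistances in series.
Σ(L/K) = 74.9/189 + 51.7/10.7 = 0.3963 + 4.832 = 5.228 d
K_eq = L_total / Σ(L/K) = 126.6 / 5.228 = 24.22 m/d
q = K_eq · i = 24.22 × 0.0065 = 0.1574 m/d (same in every zone)
Zone A: v = q/n = 0.1574/0.30 = 0.5247 m/d → t_A = 74.9/0.5247 = 142.8 d
Zone B: v = q/n = 0.1574/0.32 = 0.4919 m/d → t_B = 51.7/0.4919 = 105.1 d
Total t = 142.8 + 105.1 = 247.9 d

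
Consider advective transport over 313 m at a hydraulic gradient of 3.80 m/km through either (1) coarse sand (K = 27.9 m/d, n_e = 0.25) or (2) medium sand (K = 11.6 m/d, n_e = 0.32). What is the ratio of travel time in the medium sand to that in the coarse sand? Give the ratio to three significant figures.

Unit 1 (coarse sand): v = 27.9×0.0038/0.25 = 0.4241 m/d, t = 313/0.4241 = 738.1 d
Unit 2 (medium sand): v = 11.6×0.0038/0.32 = 0.1378 m/d, t = 313/0.1378 = 2272 d
t(medium sand) / t(coarse sand) = 2272/738.1 = 3.08

3.08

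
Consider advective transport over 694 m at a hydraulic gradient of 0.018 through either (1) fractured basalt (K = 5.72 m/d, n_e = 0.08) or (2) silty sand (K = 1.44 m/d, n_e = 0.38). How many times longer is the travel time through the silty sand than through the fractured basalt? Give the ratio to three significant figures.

Unit 1 (fractured basalt): v = 5.72×0.018/0.08 = 1.287 m/d, t = 694/1.287 = 539.2 d
Unit 2 (silty sand): v = 1.44×0.018/0.38 = 0.06821 m/d, t = 694/0.06821 = 10170 d
t(silty sand) / t(fractured basalt) = 10170/539.2 = 18.9

18.9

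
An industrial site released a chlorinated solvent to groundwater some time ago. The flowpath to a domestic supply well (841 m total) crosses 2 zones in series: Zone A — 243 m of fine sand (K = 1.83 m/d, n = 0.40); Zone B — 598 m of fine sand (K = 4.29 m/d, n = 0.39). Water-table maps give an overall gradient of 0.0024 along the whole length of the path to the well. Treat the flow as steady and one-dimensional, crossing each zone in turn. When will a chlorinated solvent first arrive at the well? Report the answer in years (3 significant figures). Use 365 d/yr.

Steady 1-D flow in series ⇒ the Darcy flux q is identical in every zone and the zone head losses add (resistances L/K in series).
Σ(L/K) = 243/1.83 + 598/4.29 = 132.8 + 139.4 = 272.2 d
K_eq = L_total / Σ(L/K) = 841 / 272.2 = 3.090 m/d
q = K_eq · i = 3.090 × 0.0024 = 0.007416 m/d (same in every zone)
Zone A: v = q/n = 0.007416/0.40 = 0.01854 m/d → t_A = 243/0.01854 = 13110 d
Zone B: v = q/n = 0.007416/0.39 = 0.01901 m/d → t_B = 598/0.01901 = 31450 d
Total t = 13110 + 31450 = 44560 d
   = 44560 / 365 = 122 yr

122 years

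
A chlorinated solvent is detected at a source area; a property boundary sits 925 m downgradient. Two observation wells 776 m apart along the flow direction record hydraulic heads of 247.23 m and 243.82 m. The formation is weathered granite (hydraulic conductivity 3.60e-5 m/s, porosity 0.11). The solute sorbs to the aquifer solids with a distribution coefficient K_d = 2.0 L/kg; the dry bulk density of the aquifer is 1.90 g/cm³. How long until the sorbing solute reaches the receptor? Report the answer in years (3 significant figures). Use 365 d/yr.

725 years

Hydraulic gradient i = (247.23 − 243.82) / 776 = 3.41 / 776 = 0.004394
K = 3.60e-5 m/s × 86400 s/d = 3.110 m/d
Specific discharge q = 3.110 × 0.004394 = 0.01367 m/d
Average linear velocity = 0.01367 / 0.11 = 0.1243 m/d
Retardation R = 1 + ρ_b·K_d/n = 1 + 1.90×2.0/0.11 = 35.55
Contaminant velocity v_c = v/R = 0.1243/35.55 = 0.003496 m/d
t = L/v_c = 925/0.003496 = 264600 d
   = 264600/365 = 725 yr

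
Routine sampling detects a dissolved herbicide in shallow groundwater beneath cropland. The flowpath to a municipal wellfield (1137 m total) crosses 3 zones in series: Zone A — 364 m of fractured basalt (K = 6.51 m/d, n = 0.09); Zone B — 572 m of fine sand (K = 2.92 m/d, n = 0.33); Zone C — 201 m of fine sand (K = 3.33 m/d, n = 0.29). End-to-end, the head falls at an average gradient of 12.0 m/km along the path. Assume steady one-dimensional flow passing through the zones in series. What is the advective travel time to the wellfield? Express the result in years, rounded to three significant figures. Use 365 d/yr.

Continuity: the same q passes through each zone, so ΔH = q·Σ(L_j/K_j) — the zones act as resistances in series.
Σ(L/K) = 364/6.51 + 572/2.92 + 201/3.33 = 55.91 + 195.9 + 60.36 = 312.2 d
K_eq = L_total / Σ(L/K) = 1137 / 312.2 = 3.642 m/d
q = K_eq · i = 3.642 × 0.012 = 0.04371 m/d (same in every zone)
Zone A: v = q/n = 0.04371/0.09 = 0.4856 m/d → t_A = 364/0.4856 = 749.5 d
Zone B: v = q/n = 0.04371/0.33 = 0.1324 m/d → t_B = 572/0.1324 = 4319 d
Zone C: v = q/n = 0.04371/0.29 = 0.1507 m/d → t_C = 201/0.1507 = 1334 d
Total t = 749.5 + 4319 + 1334 = 6402 d
   = 6402 / 365 = 17.5 yr

17.5 years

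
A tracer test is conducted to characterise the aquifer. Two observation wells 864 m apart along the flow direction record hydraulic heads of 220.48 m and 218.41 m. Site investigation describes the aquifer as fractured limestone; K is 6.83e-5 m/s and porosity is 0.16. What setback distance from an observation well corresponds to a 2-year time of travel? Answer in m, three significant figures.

Hydraulic gradient i = (220.48 − 218.41) / 864 = 2.07 / 864 = 0.002396
K = 6.83e-5 m/s × 86400 s/d = 5.901 m/d
Specific discharge q = 5.901 × 0.002396 = 0.01414 m/d
v_s = q/n_e = 0.01414/0.16 = 0.08836 m/d
T = 2 yr × 365 = 730 d
L = v × T = 0.08836 × 730 = 64.51 m

64.5 m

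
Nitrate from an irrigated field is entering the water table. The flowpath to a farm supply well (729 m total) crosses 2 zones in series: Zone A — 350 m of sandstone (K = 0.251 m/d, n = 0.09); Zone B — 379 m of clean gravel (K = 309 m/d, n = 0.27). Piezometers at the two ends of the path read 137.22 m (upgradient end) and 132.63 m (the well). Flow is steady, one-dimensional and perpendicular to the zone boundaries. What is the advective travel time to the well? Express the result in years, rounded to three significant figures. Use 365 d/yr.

Total head drop ΔH = 137.22 − 132.63 = 4.59 m
Steady 1-D flow in series ⇒ the Darcy flux q is identical in every zone and the zone head losses add (resistances L/K in series).
Σ(L/K) = 350/0.251 + 379/309 = 1394 + 1.227 = 1396 d
q = ΔH / Σ(L/K) = 4.59 / 1396 = 0.003289 m/d (same in every zone)
Zone A: v = q/n = 0.003289/0.09 = 0.03654 m/d → t_A = 350/0.03654 = 9578 d
Zone B: v = q/n = 0.003289/0.27 = 0.01218 m/d → t_B = 379/0.01218 = 31110 d
Total t = 9578 + 31110 = 40690 d
   = 40690 / 365 = 111 yr

111 years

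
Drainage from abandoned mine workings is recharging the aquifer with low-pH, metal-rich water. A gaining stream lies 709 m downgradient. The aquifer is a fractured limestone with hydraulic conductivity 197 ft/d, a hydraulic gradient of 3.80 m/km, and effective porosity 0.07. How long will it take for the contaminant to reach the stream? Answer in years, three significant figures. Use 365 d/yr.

0.596 years

K = 197 ft/d × 0.3048 = 60.05 m/d
q = Ki = 60.05 × 0.0038 = 0.2282 m/d
Average linear velocity = 0.2282 / 0.07 = 3.260 m/d
t = L / v = 709 / 3.260 = 217.5 d
   = 217.5 / 365 = 0.596 yr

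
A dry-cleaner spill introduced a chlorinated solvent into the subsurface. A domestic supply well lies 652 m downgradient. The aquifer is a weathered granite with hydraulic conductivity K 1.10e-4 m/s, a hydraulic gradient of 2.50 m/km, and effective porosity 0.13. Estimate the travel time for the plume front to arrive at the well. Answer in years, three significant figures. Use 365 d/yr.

9.77 years

K = 1.10e-4 m/s × 86400 s/d = 9.504 m/d
Darcy flux q = K·i = 9.504 × 0.0025 = 0.02376 m/d
v = Ki/n = 9.504·0.0025/0.13 = 0.1828 m/d
t = L / v = 652 / 0.1828 = 3567 d
   = 3567 / 365 = 9.77 yr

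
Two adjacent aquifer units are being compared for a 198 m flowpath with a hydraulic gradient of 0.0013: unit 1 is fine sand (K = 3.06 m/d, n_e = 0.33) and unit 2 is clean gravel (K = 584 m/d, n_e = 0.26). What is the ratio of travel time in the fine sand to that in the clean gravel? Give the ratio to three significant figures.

Unit 1 (fine sand): v = 3.06×0.0013/0.33 = 0.01205 m/d, t = 198/0.01205 = 16430 d
Unit 2 (clean gravel): v = 584×0.0013/0.26 = 2.920 m/d, t = 198/2.920 = 67.81 d
t(fine sand) / t(clean gravel) = 16430/67.81 = 242

242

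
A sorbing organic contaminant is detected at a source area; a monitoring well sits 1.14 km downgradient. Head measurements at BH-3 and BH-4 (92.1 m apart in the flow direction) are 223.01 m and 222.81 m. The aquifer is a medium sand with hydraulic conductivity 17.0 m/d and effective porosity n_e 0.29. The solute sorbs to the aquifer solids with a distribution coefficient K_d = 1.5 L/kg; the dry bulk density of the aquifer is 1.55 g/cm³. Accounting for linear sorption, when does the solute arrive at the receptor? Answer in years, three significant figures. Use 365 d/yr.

221 years

Hydraulic gradient i = (223.01 − 222.81) / 92.1 = 0.20 / 92.1 = 0.002172
Darcy flux q = K·i = 17.0 × 0.002172 = 0.03692 m/d
v = Ki/n = 17.0·0.002172/0.29 = 0.1273 m/d
Retardation R = 1 + ρ_b·K_d/n = 1 + 1.55×1.5/0.29 = 9.017
Contaminant velocity v_c = v/R = 0.1273/9.017 = 0.01412 m/d
L = 1.14 km = 1140 m
t = L/v_c = 1140/0.01412 = 80750 d
   = 80750/365 = 221 yr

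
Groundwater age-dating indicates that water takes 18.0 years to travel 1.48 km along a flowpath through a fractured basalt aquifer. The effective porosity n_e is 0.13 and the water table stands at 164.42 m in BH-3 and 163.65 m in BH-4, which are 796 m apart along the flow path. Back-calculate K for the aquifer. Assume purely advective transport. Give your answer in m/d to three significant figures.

30.3 m/d

Hydraulic gradient i = (164.42 − 163.65) / 796 = 0.77 / 796 = 9.673e-4
t = 18.0 years = 6570 d
L = 1.48 km = 1480 m
v = L / t = 1480 / 6570 = 0.2253 m/d
K = v · n / i = 0.2253 × 0.13 / 9.673e-4 = 30.3 m/d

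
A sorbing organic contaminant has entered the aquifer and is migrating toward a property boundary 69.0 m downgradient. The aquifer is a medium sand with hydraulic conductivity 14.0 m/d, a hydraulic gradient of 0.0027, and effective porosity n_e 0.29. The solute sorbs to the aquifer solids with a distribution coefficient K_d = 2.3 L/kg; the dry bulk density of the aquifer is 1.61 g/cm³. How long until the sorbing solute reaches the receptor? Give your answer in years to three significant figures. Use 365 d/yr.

Darcy flux q = K·i = 14.0 × 0.0027 = 0.03780 m/d
Average linear velocity = 0.03780 / 0.29 = 0.1303 m/d
Retardation R = 1 + ρ_b·K_d/n = 1 + 1.61×2.3/0.29 = 13.77
Contaminant velocity v_c = v/R = 0.1303/13.77 = 0.009467 m/d
t = L/v_c = 69.0/0.009467 = 7289 d
   = 7289/365 = 20.0 yr

20.0 years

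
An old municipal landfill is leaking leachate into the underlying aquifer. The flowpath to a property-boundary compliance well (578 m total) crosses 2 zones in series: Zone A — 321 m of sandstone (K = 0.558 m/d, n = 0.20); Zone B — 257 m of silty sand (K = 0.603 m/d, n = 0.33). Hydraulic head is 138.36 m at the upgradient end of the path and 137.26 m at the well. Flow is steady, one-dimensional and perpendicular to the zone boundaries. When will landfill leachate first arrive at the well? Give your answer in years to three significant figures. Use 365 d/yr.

Total head drop ΔH = 138.36 − 137.26 = 1.10 m
Continuity: the same q passes through each zone, so ΔH = q·Σ(L_j/K_j) — the zones act as resistances in series.
Σ(L/K) = 321/0.558 + 257/0.603 = 575.3 + 426.2 = 1001 d
q = ΔH / Σ(L/K) = 1.10 / 1001 = 0.001098 m/d (same in every zone)
Zone A: v = q/n = 0.001098/0.20 = 0.005492 m/d → t_A = 321/0.005492 = 58450 d
Zone B: v = q/n = 0.001098/0.33 = 0.003328 m/d → t_B = 257/0.003328 = 77210 d
Total t = 58450 + 77210 = 135700 d
   = 135700 / 365 = 372 yr

372 years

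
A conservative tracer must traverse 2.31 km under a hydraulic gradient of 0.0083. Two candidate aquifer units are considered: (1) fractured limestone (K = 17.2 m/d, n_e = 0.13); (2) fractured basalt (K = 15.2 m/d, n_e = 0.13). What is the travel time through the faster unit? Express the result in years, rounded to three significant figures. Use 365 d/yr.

Unit 1 (fractured limestone): v = 17.2×0.0083/0.13 = 1.098 m/d, t = 2310/1.098 = 2104 d
Unit 2 (fractured basalt): v = 15.2×0.0083/0.13 = 0.9705 m/d, t = 2310/0.9705 = 2380 d
Faster: 2104 d / 365 = 5.76 yr

5.76 years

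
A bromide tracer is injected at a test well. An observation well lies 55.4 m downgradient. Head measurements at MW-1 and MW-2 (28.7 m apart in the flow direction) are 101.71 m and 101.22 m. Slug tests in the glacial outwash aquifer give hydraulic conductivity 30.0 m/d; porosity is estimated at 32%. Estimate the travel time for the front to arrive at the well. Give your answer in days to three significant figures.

Hydraulic gradient i = (101.71 − 101.22) / 28.7 = 0.49 / 28.7 = 0.01707
Specific discharge q = 30.0 × 0.01707 = 0.5122 m/d
v = Ki/n = 30.0·0.01707/0.32 = 1.601 m/d
t = L / v = 55.4 / 1.601 = 34.61 d

34.6 days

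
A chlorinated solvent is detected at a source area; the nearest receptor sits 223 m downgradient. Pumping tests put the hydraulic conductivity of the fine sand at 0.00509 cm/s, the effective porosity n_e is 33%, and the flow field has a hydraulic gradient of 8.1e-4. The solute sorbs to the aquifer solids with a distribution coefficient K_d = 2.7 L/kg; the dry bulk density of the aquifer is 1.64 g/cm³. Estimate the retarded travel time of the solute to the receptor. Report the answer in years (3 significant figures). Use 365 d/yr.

816 years

K = 0.00509 cm/s × 864 = 4.398 m/d
q = Ki = 4.398 × 8.1e-4 = 0.003562 m/d
v = Ki/n = 4.398·8.1e-4/0.33 = 0.01079 m/d
Retardation R = 1 + ρ_b·K_d/n = 1 + 1.64×2.7/0.33 = 14.42
Contaminant velocity v_c = v/R = 0.01079/14.42 = 7.487e-4 m/d
t = L/v_c = 223/7.487e-4 = 297900 d
   = 297900/365 = 816 yr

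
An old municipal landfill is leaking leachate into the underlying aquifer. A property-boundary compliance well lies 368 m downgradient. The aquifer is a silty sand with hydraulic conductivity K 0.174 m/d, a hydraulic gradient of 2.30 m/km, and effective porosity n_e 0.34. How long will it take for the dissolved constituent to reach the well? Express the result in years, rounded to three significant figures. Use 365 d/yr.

857 years

Specific discharge q = 0.174 × 0.0023 = 4.002e-4 m/d
v_s = q/n_e = 4.002e-4/0.34 = 0.001177 m/d
t = L / v = 368 / 0.001177 = 312600 d
   = 312600 / 365 = 857 yr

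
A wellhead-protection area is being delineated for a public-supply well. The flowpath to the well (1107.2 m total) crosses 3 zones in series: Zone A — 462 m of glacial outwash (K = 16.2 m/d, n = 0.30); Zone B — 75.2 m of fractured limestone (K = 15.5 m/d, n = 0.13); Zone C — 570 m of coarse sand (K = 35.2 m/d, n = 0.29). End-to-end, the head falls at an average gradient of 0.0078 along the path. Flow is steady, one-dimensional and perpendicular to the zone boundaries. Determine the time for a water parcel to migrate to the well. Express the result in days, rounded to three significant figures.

1800 days

Continuity: the same q passes through each zone, so ΔH = q·Σ(L_j/K_j) — the zones act as resistances in series.
Σ(L/K) = 462/16.2 + 75.2/15.5 + 570/35.2 = 28.52 + 4.852 + 16.19 = 49.56 d
K_eq = L_total / Σ(L/K) = 1107.2 / 49.56 = 22.34 m/d
q = K_eq · i = 22.34 × 0.0078 = 0.1742 m/d (same in every zone)
Zone A: v = q/n = 0.1742/0.30 = 0.5808 m/d → t_A = 462/0.5808 = 795.4 d
Zone B: v = q/n = 0.1742/0.13 = 1.340 m/d → t_B = 75.2/1.340 = 56.10 d
Zone C: v = q/n = 0.1742/0.29 = 0.6008 m/d → t_C = 570/0.6008 = 948.7 d
Total t = 795.4 + 56.10 + 948.7 = 1800 d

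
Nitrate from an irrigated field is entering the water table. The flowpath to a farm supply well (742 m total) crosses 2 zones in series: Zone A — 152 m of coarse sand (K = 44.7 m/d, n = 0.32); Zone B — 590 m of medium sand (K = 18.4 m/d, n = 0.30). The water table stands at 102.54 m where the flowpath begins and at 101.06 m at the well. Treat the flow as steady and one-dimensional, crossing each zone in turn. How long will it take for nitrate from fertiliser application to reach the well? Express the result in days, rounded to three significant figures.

5410 days

Total head drop ΔH = 102.54 − 101.06 = 1.48 m
Continuity: the same q passes through each zone, so ΔH = q·Σ(L_j/K_j) — the zones act as resistances in series.
Σ(L/K) = 152/44.7 + 590/18.4 = 3.400 + 32.07 = 35.47 d
q = ΔH / Σ(L/K) = 1.48 / 35.47 = 0.04173 m/d (same in every zone)
Zone A: v = q/n = 0.04173/0.32 = 0.1304 m/d → t_A = 152/0.1304 = 1166 d
Zone B: v = q/n = 0.04173/0.30 = 0.1391 m/d → t_B = 590/0.1391 = 4242 d
Total t = 1166 + 4242 = 5407 d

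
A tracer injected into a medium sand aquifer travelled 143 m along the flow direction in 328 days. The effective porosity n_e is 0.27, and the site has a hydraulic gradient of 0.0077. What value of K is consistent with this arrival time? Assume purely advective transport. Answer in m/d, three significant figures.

v = L / t = 143 / 328 = 0.4360 m/d
K = v · n / i = 0.4360 × 0.27 / 0.0077 = 15.3 m/d

15.3 m/d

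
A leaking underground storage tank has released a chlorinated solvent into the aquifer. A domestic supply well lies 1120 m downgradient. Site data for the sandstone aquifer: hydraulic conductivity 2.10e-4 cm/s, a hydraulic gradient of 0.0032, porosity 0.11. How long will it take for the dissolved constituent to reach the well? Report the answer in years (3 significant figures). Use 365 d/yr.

581 years

K = 2.10e-4 cm/s × 864 = 0.1814 m/d
Darcy flux q = K·i = 0.1814 × 0.0032 = 5.806e-4 m/d
Seepage velocity v = q / n = 5.806e-4 / 0.11 = 0.005278 m/d
t = L / v = 1120 / 0.005278 = 212200 d
   = 212200 / 365 = 581 yr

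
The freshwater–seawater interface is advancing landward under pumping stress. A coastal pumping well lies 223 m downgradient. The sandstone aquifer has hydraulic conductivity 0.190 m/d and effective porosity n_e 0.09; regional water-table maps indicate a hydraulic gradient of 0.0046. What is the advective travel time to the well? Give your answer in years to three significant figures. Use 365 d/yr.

q = Ki = 0.190 × 0.0046 = 8.740e-4 m/d
Seepage velocity v = q / n = 8.740e-4 / 0.09 = 0.009711 m/d
t = L / v = 223 / 0.009711 = 22960 d
   = 22960 / 365 = 62.9 yr

62.9 years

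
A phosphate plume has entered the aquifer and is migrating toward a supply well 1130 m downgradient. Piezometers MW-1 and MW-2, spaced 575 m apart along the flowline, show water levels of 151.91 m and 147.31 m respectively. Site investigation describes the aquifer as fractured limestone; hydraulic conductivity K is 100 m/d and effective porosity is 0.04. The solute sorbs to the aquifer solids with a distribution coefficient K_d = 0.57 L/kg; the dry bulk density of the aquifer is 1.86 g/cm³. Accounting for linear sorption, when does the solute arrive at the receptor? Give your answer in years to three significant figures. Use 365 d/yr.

4.26 years

Hydraulic gradient i = (151.91 − 147.31) / 575 = 4.60 / 575 = 0.008000
q = Ki = 100 × 0.008000 = 0.8000 m/d
v_s = q/n_e = 0.8000/0.04 = 20.00 m/d
Retardation R = 1 + ρ_b·K_d/n = 1 + 1.86×0.57/0.04 = 27.51
Contaminant velocity v_c = v/R = 20.00/27.51 = 0.7271 m/d
t = L/v_c = 1130/0.7271 = 1554 d
   = 1554/365 = 4.26 yr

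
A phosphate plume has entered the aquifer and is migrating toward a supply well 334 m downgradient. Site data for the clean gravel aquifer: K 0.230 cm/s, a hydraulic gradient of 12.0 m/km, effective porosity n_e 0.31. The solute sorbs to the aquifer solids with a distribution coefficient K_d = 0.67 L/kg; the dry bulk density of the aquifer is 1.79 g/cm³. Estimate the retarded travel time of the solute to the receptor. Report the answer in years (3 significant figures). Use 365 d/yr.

0.579 years

K = 0.230 cm/s × 864 = 198.7 m/d
Darcy flux q = K·i = 198.7 × 0.012 = 2.385 m/d
v_s = q/n_e = 2.385/0.31 = 7.692 m/d
Retardation R = 1 + ρ_b·K_d/n = 1 + 1.79×0.67/0.31 = 4.869
Contaminant velocity v_c = v/R = 7.692/4.869 = 1.580 m/d
t = L/v_c = 334/1.580 = 211.4 d
   = 211.4/365 = 0.579 yr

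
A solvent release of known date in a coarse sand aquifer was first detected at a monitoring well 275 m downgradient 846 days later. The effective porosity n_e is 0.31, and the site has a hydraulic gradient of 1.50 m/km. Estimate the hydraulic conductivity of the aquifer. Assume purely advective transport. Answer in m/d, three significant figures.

v = L / t = 275 / 846 = 0.3251 m/d
K = v · n / i = 0.3251 × 0.31 / 0.0015 = 67.2 m/d

67.2 m/d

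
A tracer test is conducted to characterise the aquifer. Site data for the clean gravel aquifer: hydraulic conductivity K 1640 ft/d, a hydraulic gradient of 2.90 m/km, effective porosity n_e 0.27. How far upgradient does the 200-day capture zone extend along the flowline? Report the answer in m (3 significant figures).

K = 1640 ft/d × 0.3048 = 499.9 m/d
q = Ki = 499.9 × 0.0029 = 1.450 m/d
Seepage velocity v = q / n = 1.450 / 0.27 = 5.369 m/d
L = v × T = 5.369 × 200 = 1074 m

1070 m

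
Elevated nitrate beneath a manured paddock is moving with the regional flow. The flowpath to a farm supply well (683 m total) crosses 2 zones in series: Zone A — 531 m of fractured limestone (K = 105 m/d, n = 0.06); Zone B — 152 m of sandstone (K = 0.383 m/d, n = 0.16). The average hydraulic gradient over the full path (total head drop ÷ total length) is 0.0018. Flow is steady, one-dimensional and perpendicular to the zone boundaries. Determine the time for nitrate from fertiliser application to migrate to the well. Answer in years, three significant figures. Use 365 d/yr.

For zones in series the flux q is common to all zones; the equivalent conductivity is the harmonic (thickness-weighted) mean, K_eq = L_total / Σ(L_j/K_j).
Σ(L/K) = 531/105 + 152/0.383 = 5.057 + 396.9 = 401.9 d
K_eq = L_total / Σ(L/K) = 683 / 401.9 = 1.699 m/d
q = K_eq · i = 1.699 × 0.0018 = 0.003059 m/d (same in every zone)
Zone A: v = q/n = 0.003059/0.06 = 0.05098 m/d → t_A = 531/0.05098 = 10420 d
Zone B: v = q/n = 0.003059/0.16 = 0.01912 m/d → t_B = 152/0.01912 = 7951 d
Total t = 10420 + 7951 = 18370 d
   = 18370 / 365 = 50.3 yr

50.3 years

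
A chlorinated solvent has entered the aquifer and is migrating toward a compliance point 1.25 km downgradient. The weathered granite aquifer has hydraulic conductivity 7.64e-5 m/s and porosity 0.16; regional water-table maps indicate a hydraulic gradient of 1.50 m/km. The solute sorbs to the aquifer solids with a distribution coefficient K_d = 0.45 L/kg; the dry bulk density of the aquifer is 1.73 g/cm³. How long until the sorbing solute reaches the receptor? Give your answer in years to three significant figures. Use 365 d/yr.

K = 7.64e-5 m/s × 86400 s/d = 6.601 m/d
Specific discharge q = 6.601 × 0.0015 = 0.009901 m/d
Average linear velocity = 0.009901 / 0.16 = 0.06188 m/d
Retardation R = 1 + ρ_b·K_d/n = 1 + 1.73×0.45/0.16 = 5.866
Contaminant velocity v_c = v/R = 0.06188/5.866 = 0.01055 m/d
L = 1.25 km = 1250 m
t = L/v_c = 1250/0.01055 = 118500 d
   = 118500/365 = 325 yr

325 years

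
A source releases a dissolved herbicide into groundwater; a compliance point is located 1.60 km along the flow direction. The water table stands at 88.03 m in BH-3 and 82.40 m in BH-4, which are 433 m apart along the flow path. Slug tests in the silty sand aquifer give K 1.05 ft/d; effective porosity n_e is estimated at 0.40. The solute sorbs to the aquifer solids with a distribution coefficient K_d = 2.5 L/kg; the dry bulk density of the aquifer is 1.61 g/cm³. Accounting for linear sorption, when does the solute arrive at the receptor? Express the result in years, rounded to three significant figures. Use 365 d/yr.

4660 years

Hydraulic gradient i = (88.03 − 82.40) / 433 = 5.63 / 433 = 0.01300
K = 1.05 ft/d × 0.3048 = 0.3200 m/d
Darcy flux q = K·i = 0.3200 × 0.01300 = 0.004161 m/d
v_s = q/n_e = 0.004161/0.40 = 0.01040 m/d
Retardation R = 1 + ρ_b·K_d/n = 1 + 1.61×2.5/0.40 = 11.06
Contaminant velocity v_c = v/R = 0.01040/11.06 = 9.404e-4 m/d
L = 1.60 km = 1600 m
t = L/v_c = 1600/9.404e-4 = 1.701e6 d
   = 1.701e6/365 = 4660 yr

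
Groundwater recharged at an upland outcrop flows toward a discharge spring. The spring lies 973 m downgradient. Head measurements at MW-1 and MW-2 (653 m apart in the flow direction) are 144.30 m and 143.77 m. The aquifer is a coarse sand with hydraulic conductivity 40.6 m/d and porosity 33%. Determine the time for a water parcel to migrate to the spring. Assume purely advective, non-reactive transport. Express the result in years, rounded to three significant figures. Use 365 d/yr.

26.7 years

Hydraulic gradient i = (144.30 − 143.77) / 653 = 0.53 / 653 = 8.116e-4
q = Ki = 40.6 × 8.116e-4 = 0.03295 m/d
v_s = q/n_e = 0.03295/0.33 = 0.09986 m/d
t = L / v = 973 / 0.09986 = 9744 d
   = 9744 / 365 = 26.7 yr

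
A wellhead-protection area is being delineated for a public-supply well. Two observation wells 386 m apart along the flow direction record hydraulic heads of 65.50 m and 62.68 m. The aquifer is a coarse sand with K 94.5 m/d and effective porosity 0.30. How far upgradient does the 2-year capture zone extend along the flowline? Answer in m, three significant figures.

Hydraulic gradient i = (65.50 − 62.68) / 386 = 2.82 / 386 = 0.007306
Specific discharge q = 94.5 × 0.007306 = 0.6904 m/d
v_s = q/n_e = 0.6904/0.30 = 2.301 m/d
T = 2 yr × 365 = 730 d
L = v × T = 2.301 × 730 = 1680 m

1680 m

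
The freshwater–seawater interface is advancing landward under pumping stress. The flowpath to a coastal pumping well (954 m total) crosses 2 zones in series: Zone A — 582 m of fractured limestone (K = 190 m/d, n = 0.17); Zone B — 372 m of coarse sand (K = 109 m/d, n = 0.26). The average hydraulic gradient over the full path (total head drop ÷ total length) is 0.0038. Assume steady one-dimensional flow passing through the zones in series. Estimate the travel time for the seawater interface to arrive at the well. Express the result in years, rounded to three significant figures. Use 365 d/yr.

0.958 years

Steady 1-D flow in series ⇒ the Darcy flux q is identical in every zone and the zone head losses add (resistances L/K in series).
Σ(L/K) = 582/190 + 372/109 = 3.063 + 3.413 = 6.476 d
K_eq = L_total / Σ(L/K) = 954 / 6.476 = 147.3 m/d
q = K_eq · i = 147.3 × 0.0038 = 0.5598 m/d (same in every zone)
Zone A: v = q/n = 0.5598/0.17 = 3.293 m/d → t_A = 582/3.293 = 176.7 d
Zone B: v = q/n = 0.5598/0.26 = 2.153 m/d → t_B = 372/2.153 = 172.8 d
Total t = 176.7 + 172.8 = 349.5 d
   = 349.5 / 365 = 0.958 yr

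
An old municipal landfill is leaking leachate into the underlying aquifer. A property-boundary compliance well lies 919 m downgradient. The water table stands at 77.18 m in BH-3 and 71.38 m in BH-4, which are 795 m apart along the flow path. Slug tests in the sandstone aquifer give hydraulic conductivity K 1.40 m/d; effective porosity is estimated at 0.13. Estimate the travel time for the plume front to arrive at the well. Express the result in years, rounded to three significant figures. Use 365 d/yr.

32.0 years

Hydraulic gradient i = (77.18 − 71.38) / 795 = 5.80 / 795 = 0.007296
q = Ki = 1.40 × 0.007296 = 0.01021 m/d
v = Ki/n = 1.40·0.007296/0.13 = 0.07857 m/d
t = L / v = 919 / 0.07857 = 11700 d
   = 11700 / 365 = 32.0 yr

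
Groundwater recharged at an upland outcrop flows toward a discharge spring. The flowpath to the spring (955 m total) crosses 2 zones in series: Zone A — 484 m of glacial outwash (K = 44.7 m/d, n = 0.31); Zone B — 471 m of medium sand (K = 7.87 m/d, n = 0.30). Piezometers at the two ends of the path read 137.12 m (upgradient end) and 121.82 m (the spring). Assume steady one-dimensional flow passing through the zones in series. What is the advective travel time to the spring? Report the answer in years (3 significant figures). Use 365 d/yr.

3.69 years

Total head drop ΔH = 137.12 − 121.82 = 15.30 m
Steady 1-D flow in series ⇒ the Darcy flux q is identical in every zone and the zone head losses add (resistances L/K in series).
Σ(L/K) = 484/44.7 + 471/7.87 = 10.83 + 59.85 = 70.68 d
q = ΔH / Σ(L/K) = 15.30 / 70.68 = 0.2165 m/d (same in every zone)
Zone A: v = q/n = 0.2165/0.31 = 0.6983 m/d → t_A = 484/0.6983 = 693.1 d
Zone B: v = q/n = 0.2165/0.30 = 0.7216 m/d → t_B = 471/0.7216 = 652.7 d
Total t = 693.1 + 652.7 = 1346 d
   = 1346 / 365 = 3.69 yr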